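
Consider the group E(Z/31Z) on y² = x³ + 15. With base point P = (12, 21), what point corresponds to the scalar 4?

Double-and-add on 4 = (100)₂. Start with P = (12, 21) for the leading 1-bit.
double: tangent at (12, 21): λ = (3·12² + 0)/(2·21) ≡ 29/11. 11⁻¹ ≡ 17 (mod 31) since 11·17 = 187 ≡ 1, so λ ≡ 29·17 ≡ 28.
  x = λ² - 12 - 12 = 784 - 24 ≡ 16; y = λ·(12 - 16) - 21 ≡ 22. → (16, 22)
double: tangent at (16, 22): λ = (3·16² + 0)/(2·22) ≡ 24/13. 13⁻¹ ≡ 12 (mod 31), so λ ≡ 24·12 ≡ 9.
  x = λ² - 16 - 16 = 81 - 32 ≡ 18; y = λ·(16 - 18) - 22 ≡ 22. → (18, 22)

(18, 22)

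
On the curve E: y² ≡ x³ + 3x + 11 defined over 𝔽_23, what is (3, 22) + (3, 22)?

(12, 21)

tangent at (3, 22): λ = (3·3² + 3)/(2·22) ≡ 7/21. 21⁻¹ ≡ 11 (mod 23), so λ ≡ 7·11 ≡ 8.
  x = λ² - 3 - 3 = 64 - 6 ≡ 12; y = λ·(3 - 12) - 22 ≡ 21. → (12, 21)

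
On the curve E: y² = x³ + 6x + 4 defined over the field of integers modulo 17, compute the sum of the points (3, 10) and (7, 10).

(7, 7)

(3, 10) + (7, 10). λ = (10 - 10)/(7 - 3) ≡ 0/4 mod 17. 4⁻¹ ≡ 13 (mod 17), so λ ≡ 0.
  x = λ² - 3 - 7 = 0 - 10 ≡ 7; y = λ·(3 - 7) - 10 ≡ 7. → (7, 7)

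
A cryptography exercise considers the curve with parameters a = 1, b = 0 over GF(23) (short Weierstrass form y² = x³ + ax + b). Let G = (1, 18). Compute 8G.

O

Double-and-add on 8 = (1000)₂. Start with G = (1, 18) for the leading 1-bit.
double: tangent at (1, 18): λ = (3·1² + 1)/(2·18) ≡ 4/13. 13⁻¹ ≡ 16 (mod 23), so λ ≡ 4·16 ≡ 18.
  x = λ² - 1 - 1 = 324 - 2 ≡ 0; y = λ·(1 - 0) - 18 ≡ 0. → (0, 0)
double: (0, 0) + (0, 0): same x and y₁ ≡ -y₂, so the sum is O.
double: O + O = O (identity).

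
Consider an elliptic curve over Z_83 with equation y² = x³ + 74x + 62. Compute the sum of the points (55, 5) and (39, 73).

(55, 5) + (39, 73). λ = (73 - 5)/(39 - 55) ≡ 68/67 mod 83. 67⁻¹ ≡ 57 (mod 83) since 67·57 = 3819 ≡ 1, so λ ≡ 58.
  x = λ² - 55 - 39 = 3364 - 94 ≡ 33; y = λ·(55 - 33) - 5 ≡ 26. → (33, 26)

(33, 26)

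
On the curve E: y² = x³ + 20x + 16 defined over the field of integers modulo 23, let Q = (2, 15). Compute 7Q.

Repeated addition: build up to 7Q.
2Q: tangent at (2, 15): λ = (3·2² + 20)/(2·15) ≡ 9/7. 7⁻¹ ≡ 10 (mod 23), so λ ≡ 9·10 ≡ 21.
  x = λ² - 2 - 2 = 441 - 4 ≡ 0; y = λ·(2 - 0) - 15 ≡ 4. → (0, 4)
3Q: (0, 4) + (2, 15). λ = (15 - 4)/(2 - 0) ≡ 11/2 mod 23. 2⁻¹ ≡ 12 (mod 23), so λ ≡ 17.
  x = λ² - 0 - 2 = 289 - 2 ≡ 11; y = λ·(0 - 11) - 4 ≡ 16. → (11, 16)
4Q: (11, 16) + (2, 15). λ = (15 - 16)/(2 - 11) ≡ 22/14 mod 23. 14⁻¹ ≡ 5 (mod 23), so λ ≡ 18.
  x = λ² - 11 - 2 = 324 - 13 ≡ 12; y = λ·(11 - 12) - 16 ≡ 12. → (12, 12)
5Q: (12, 12) + (2, 15). λ = (15 - 12)/(2 - 12) ≡ 3/13 mod 23. 13⁻¹ ≡ 16 (mod 23) since 13·16 = 208 ≡ 1, so λ ≡ 2.
  x = λ² - 12 - 2 = 4 - 14 ≡ 13; y = λ·(12 - 13) - 12 ≡ 9. → (13, 9)
6Q: (13, 9) + (2, 15). λ = (15 - 9)/(2 - 13) ≡ 6/12 mod 23. 12⁻¹ ≡ 2 (mod 23), so λ ≡ 12.
  x = λ² - 13 - 2 = 144 - 15 ≡ 14; y = λ·(13 - 14) - 9 ≡ 2. → (14, 2)
7Q: (14, 2) + (2, 15). λ = (15 - 2)/(2 - 14) ≡ 13/11 mod 23. 11⁻¹ ≡ 21 (mod 23), so λ ≡ 20.
  x = λ² - 14 - 2 = 400 - 16 ≡ 16; y = λ·(14 - 16) - 2 ≡ 4. → (16, 4)

(16, 4)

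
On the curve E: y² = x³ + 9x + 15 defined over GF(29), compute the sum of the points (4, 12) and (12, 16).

(6, 16)

(4, 12) + (12, 16). λ = (16 - 12)/(12 - 4) ≡ 4/8 mod 29. 8⁻¹ ≡ 11 (mod 29), so λ ≡ 15.
  x = λ² - 4 - 12 = 225 - 16 ≡ 6; y = λ·(4 - 6) - 12 ≡ 16. → (6, 16)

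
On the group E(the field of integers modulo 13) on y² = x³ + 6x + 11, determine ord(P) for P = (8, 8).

5

2P: tangent at (8, 8): λ = (3·8² + 6)/(2·8) ≡ 3/3. 3⁻¹ ≡ 9 (mod 13) since 3·9 = 27 ≡ 1, so λ ≡ 3·9 ≡ 1.
  x = λ² - 8 - 8 = 1 - 16 ≡ 11; y = λ·(8 - 11) - 8 ≡ 2. → (11, 2)
3P: (11, 2) + (8, 8). λ = (8 - 2)/(8 - 11) ≡ 6/10 mod 13. 10⁻¹ ≡ 4 (mod 13) since 10·4 = 40 ≡ 1, so λ ≡ 11.
  x = λ² - 11 - 8 = 121 - 19 ≡ 11; y = λ·(11 - 11) - 2 ≡ 11. → (11, 11)
4P: (11, 11) + (8, 8). λ = (8 - 11)/(8 - 11) ≡ 10/10 mod 13. 10⁻¹ ≡ 4 (mod 13), so λ ≡ 1.
  x = λ² - 11 - 8 = 1 - 19 ≡ 8; y = λ·(11 - 8) - 11 ≡ 5. → (8, 5)
5P: (8, 5) + (8, 8): same x and y₁ ≡ -y₂, so the sum is O.
5P = O, so the order is 5.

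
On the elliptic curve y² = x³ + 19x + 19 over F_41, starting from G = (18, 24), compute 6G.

(29, 21)

Repeated addition: build up to 6G.
2G: tangent at (18, 24): λ = (3·18² + 19)/(2·24) ≡ 7/7. 7⁻¹ ≡ 6 (mod 41) since 7·6 = 42 ≡ 1, so λ ≡ 7·6 ≡ 1.
  x = λ² - 18 - 18 = 1 - 36 ≡ 6; y = λ·(18 - 6) - 24 ≡ 29. → (6, 29)
3G: (6, 29) + (18, 24). λ = (24 - 29)/(18 - 6) ≡ 36/12 mod 41. 12⁻¹ ≡ 24 (mod 41) since 12·24 = 288 ≡ 1, so λ ≡ 3.
  x = λ² - 6 - 18 = 9 - 24 ≡ 26; y = λ·(6 - 26) - 29 ≡ 34. → (26, 34)
4G: (26, 34) + (18, 24). λ = (24 - 34)/(18 - 26) ≡ 31/33 mod 41. 33⁻¹ ≡ 5 (mod 41), so λ ≡ 32.
  x = λ² - 26 - 18 = 1024 - 44 ≡ 37; y = λ·(26 - 37) - 34 ≡ 24. → (37, 24)
5G: (37, 24) + (18, 24). λ = (24 - 24)/(18 - 37) ≡ 0/22 mod 41. 22⁻¹ ≡ 28 (mod 41), so λ ≡ 0.
  x = λ² - 37 - 18 = 0 - 55 ≡ 27; y = λ·(37 - 27) - 24 ≡ 17. → (27, 17)
6G: (27, 17) + (18, 24). λ = (24 - 17)/(18 - 27) ≡ 7/32 mod 41. 32⁻¹ ≡ 9 (mod 41) since 32·9 = 288 ≡ 1, so λ ≡ 22.
  x = λ² - 27 - 18 = 484 - 45 ≡ 29; y = λ·(27 - 29) - 17 ≡ 21. → (29, 21)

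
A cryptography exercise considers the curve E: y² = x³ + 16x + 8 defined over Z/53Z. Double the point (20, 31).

(19, 4)

tangent at (20, 31): λ = (3·20² + 16)/(2·31) ≡ 50/9. 9⁻¹ ≡ 6 (mod 53) since 9·6 = 54 ≡ 1, so λ ≡ 50·6 ≡ 35.
  x = λ² - 20 - 20 = 1225 - 40 ≡ 19; y = λ·(20 - 19) - 31 ≡ 4. → (19, 4)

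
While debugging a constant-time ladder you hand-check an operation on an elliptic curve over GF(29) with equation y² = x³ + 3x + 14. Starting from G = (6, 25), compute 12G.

(26, 23)

Double-and-add on 12 = (1100)₂. Start with G = (6, 25) for the leading 1-bit.
double: tangent at (6, 25): λ = (3·6² + 3)/(2·25) ≡ 24/21. 21⁻¹ ≡ 18 (mod 29), so λ ≡ 24·18 ≡ 26.
  x = λ² - 6 - 6 = 676 - 12 ≡ 26; y = λ·(6 - 26) - 25 ≡ 6. → (26, 6)
add G: (26, 6) + (6, 25). λ = (25 - 6)/(6 - 26) ≡ 19/9 mod 29. 9⁻¹ ≡ 13 (mod 29), so λ ≡ 15.
  x = λ² - 26 - 6 = 225 - 32 ≡ 19; y = λ·(26 - 19) - 6 ≡ 12. → (19, 12)
double: tangent at (19, 12): λ = (3·19² + 3)/(2·12) ≡ 13/24. 24⁻¹ ≡ 23 (mod 29) since 24·23 = 552 ≡ 1, so λ ≡ 13·23 ≡ 9.
  x = λ² - 19 - 19 = 81 - 38 ≡ 14; y = λ·(19 - 14) - 12 ≡ 4. → (14, 4)
double: tangent at (14, 4): λ = (3·14² + 3)/(2·4) ≡ 11/8. 8⁻¹ ≡ 11 (mod 29) since 8·11 = 88 ≡ 1, so λ ≡ 11·11 ≡ 5.
  x = λ² - 14 - 14 = 25 - 28 ≡ 26; y = λ·(14 - 26) - 4 ≡ 23. → (26, 23)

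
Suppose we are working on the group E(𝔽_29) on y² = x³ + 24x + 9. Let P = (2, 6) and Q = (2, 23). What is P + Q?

O

The two points share x = 2 and their y-coordinates satisfy 6 + 23 ≡ 0 (mod 29), so they are inverses. Their sum is ∞.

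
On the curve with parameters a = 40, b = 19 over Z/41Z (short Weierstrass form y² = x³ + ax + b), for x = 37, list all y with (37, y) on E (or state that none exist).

x³ + 40x + 19 = 52152 ≡ 0 (mod 41).
Only y = 0 satisfies y² ≡ 0.

0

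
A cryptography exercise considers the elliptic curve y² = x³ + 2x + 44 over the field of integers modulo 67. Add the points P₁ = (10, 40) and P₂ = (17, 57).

(10, 40) + (17, 57). λ = (57 - 40)/(17 - 10) ≡ 17/7 mod 67. 7⁻¹ ≡ 48 (mod 67), so λ ≡ 12.
  x = λ² - 10 - 17 = 144 - 27 ≡ 50; y = λ·(10 - 50) - 40 ≡ 16. → (50, 16)

(50, 16)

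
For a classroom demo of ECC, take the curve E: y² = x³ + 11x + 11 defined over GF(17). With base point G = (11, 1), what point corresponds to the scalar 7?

Repeated addition: build up to 7G.
2G: tangent at (11, 1): λ = (3·11² + 11)/(2·1) ≡ 0/2. 2⁻¹ ≡ 9 (mod 17), so λ ≡ 0·9 ≡ 0.
  x = λ² - 11 - 11 = 0 - 22 ≡ 12; y = λ·(11 - 12) - 1 ≡ 16. → (12, 16)
3G: (12, 16) + (11, 1). λ = (1 - 16)/(11 - 12) ≡ 2/16 mod 17. 16⁻¹ ≡ 16 (mod 17) since 16·16 = 256 ≡ 1, so λ ≡ 15.
  x = λ² - 12 - 11 = 225 - 23 ≡ 15; y = λ·(12 - 15) - 16 ≡ 7. → (15, 7)
4G: (15, 7) + (11, 1). λ = (1 - 7)/(11 - 15) ≡ 11/13 mod 17. 13⁻¹ ≡ 4 (mod 17) since 13·4 = 52 ≡ 1, so λ ≡ 10.
  x = λ² - 15 - 11 = 100 - 26 ≡ 6; y = λ·(15 - 6) - 7 ≡ 15. → (6, 15)
5G: (6, 15) + (11, 1). λ = (1 - 15)/(11 - 6) ≡ 3/5 mod 17. 5⁻¹ ≡ 7 (mod 17), so λ ≡ 4.
  x = λ² - 6 - 11 = 16 - 17 ≡ 16; y = λ·(6 - 16) - 15 ≡ 13. → (16, 13)
6G: (16, 13) + (11, 1). λ = (1 - 13)/(11 - 16) ≡ 5/12 mod 17. 12⁻¹ ≡ 10 (mod 17), so λ ≡ 16.
  x = λ² - 16 - 11 = 256 - 27 ≡ 8; y = λ·(16 - 8) - 13 ≡ 13. → (8, 13)
7G: (8, 13) + (11, 1). λ = (1 - 13)/(11 - 8) ≡ 5/3 mod 17. 3⁻¹ ≡ 6 (mod 17), so λ ≡ 13.
  x = λ² - 8 - 11 = 169 - 19 ≡ 14; y = λ·(8 - 14) - 13 ≡ 11. → (14, 11)

(14, 11)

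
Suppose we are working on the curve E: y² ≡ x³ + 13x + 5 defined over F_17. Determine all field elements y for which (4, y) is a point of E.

x³ + 13x + 5 = 121 ≡ 2 (mod 17).
Square roots of 2 mod 17: 6 and 11 (since 6² = 36 ≡ 2).

6, 11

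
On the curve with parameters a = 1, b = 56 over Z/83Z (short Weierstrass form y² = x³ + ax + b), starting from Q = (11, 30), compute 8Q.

(78, 80)

Repeated addition: build up to 8Q.
2Q: tangent at (11, 30): λ = (3·11² + 1)/(2·30) ≡ 32/60. 60⁻¹ ≡ 18 (mod 83) since 60·18 = 1080 ≡ 1, so λ ≡ 32·18 ≡ 78.
  x = λ² - 11 - 11 = 6084 - 22 ≡ 3; y = λ·(11 - 3) - 30 ≡ 13. → (3, 13)
3Q: (3, 13) + (11, 30). λ = (30 - 13)/(11 - 3) ≡ 17/8 mod 83. 8⁻¹ ≡ 52 (mod 83) since 8·52 = 416 ≡ 1, so λ ≡ 54.
  x = λ² - 3 - 11 = 2916 - 14 ≡ 80; y = λ·(3 - 80) - 13 ≡ 62. → (80, 62)
4Q: (80, 62) + (11, 30). λ = (30 - 62)/(11 - 80) ≡ 51/14 mod 83. 14⁻¹ ≡ 6 (mod 83), so λ ≡ 57.
  x = λ² - 80 - 11 = 3249 - 91 ≡ 4; y = λ·(80 - 4) - 62 ≡ 37. → (4, 37)
5Q: (4, 37) + (11, 30). λ = (30 - 37)/(11 - 4) ≡ 76/7 mod 83. 7⁻¹ ≡ 12 (mod 83) since 7·12 = 84 ≡ 1, so λ ≡ 82.
  x = λ² - 4 - 11 = 6724 - 15 ≡ 69; y = λ·(4 - 69) - 37 ≡ 28. → (69, 28)
6Q: (69, 28) + (11, 30). λ = (30 - 28)/(11 - 69) ≡ 2/25 mod 83. 25⁻¹ ≡ 10 (mod 83) since 25·10 = 250 ≡ 1, so λ ≡ 20.
  x = λ² - 69 - 11 = 400 - 80 ≡ 71; y = λ·(69 - 71) - 28 ≡ 15. → (71, 15)
7Q: (71, 15) + (11, 30). λ = (30 - 15)/(11 - 71) ≡ 15/23 mod 83. 23⁻¹ ≡ 65 (mod 83) since 23·65 = 1495 ≡ 1, so λ ≡ 62.
  x = λ² - 71 - 11 = 3844 - 82 ≡ 27; y = λ·(71 - 27) - 15 ≡ 57. → (27, 57)
8Q: (27, 57) + (11, 30). λ = (30 - 57)/(11 - 27) ≡ 56/67 mod 83. 67⁻¹ ≡ 57 (mod 83), so λ ≡ 38.
  x = λ² - 27 - 11 = 1444 - 38 ≡ 78; y = λ·(27 - 78) - 57 ≡ 80. → (78, 80)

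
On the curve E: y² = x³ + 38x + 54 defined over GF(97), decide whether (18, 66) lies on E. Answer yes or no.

no

y² = 66² ≡ 88; x³ + 38x + 54 = 6570 ≡ 71 (mod 97). 88 ≠ 71.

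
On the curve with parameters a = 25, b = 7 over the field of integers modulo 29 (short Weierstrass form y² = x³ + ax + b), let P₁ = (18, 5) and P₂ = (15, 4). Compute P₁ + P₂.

(9, 27)

(18, 5) + (15, 4). λ = (4 - 5)/(15 - 18) ≡ 28/26 mod 29. 26⁻¹ ≡ 19 (mod 29), so λ ≡ 10.
  x = λ² - 18 - 15 = 100 - 33 ≡ 9; y = λ·(18 - 9) - 5 ≡ 27. → (9, 27)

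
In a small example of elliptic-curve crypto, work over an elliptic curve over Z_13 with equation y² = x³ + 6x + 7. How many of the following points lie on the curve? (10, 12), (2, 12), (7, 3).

2

(10, 12): 12² ≡ 1, rhs ≡ 1 → on.
(2, 12): 12² ≡ 1, rhs ≡ 1 → on.
(7, 3): 3² ≡ 9, rhs ≡ 2 → off.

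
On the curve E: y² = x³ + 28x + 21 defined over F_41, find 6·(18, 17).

Write G = (18, 17).
Double-and-add on 6 = (110)₂. Start with G = (18, 17) for the leading 1-bit.
double: tangent at (18, 17): λ = (3·18² + 28)/(2·17) ≡ 16/34. 34⁻¹ ≡ 35 (mod 41) since 34·35 = 1190 ≡ 1, so λ ≡ 16·35 ≡ 27.
  x = λ² - 18 - 18 = 729 - 36 ≡ 37; y = λ·(18 - 37) - 17 ≡ 3. → (37, 3)
add G: (37, 3) + (18, 17). λ = (17 - 3)/(18 - 37) ≡ 14/22 mod 41. 22⁻¹ ≡ 28 (mod 41), so λ ≡ 23.
  x = λ² - 37 - 18 = 529 - 55 ≡ 23; y = λ·(37 - 23) - 3 ≡ 32. → (23, 32)
double: tangent at (23, 32): λ = (3·23² + 28)/(2·32) ≡ 16/23. 23⁻¹ ≡ 25 (mod 41) since 23·25 = 575 ≡ 1, so λ ≡ 16·25 ≡ 31.
  x = λ² - 23 - 23 = 961 - 46 ≡ 13; y = λ·(23 - 13) - 32 ≡ 32. → (13, 32)

(13, 32)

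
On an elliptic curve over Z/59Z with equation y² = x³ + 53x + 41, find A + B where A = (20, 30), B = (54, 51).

(33, 47)

(20, 30) + (54, 51). λ = (51 - 30)/(54 - 20) ≡ 21/34 mod 59. 34⁻¹ ≡ 33 (mod 59), so λ ≡ 44.
  x = λ² - 20 - 54 = 1936 - 74 ≡ 33; y = λ·(20 - 33) - 30 ≡ 47. → (33, 47)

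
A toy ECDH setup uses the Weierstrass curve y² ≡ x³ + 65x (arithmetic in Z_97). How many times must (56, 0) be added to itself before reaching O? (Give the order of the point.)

2P: (56, 0) + (56, 0): same x and y₁ ≡ -y₂, so the sum is O.
2P = O, so the order is 2.

2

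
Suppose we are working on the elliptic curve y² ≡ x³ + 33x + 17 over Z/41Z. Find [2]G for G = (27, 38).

(29, 5)

tangent at (27, 38): λ = (3·27² + 33)/(2·38) ≡ 6/35. 35⁻¹ ≡ 34 (mod 41) since 35·34 = 1190 ≡ 1, so λ ≡ 6·34 ≡ 40.
  x = λ² - 27 - 27 = 1600 - 54 ≡ 29; y = λ·(27 - 29) - 38 ≡ 5. → (29, 5)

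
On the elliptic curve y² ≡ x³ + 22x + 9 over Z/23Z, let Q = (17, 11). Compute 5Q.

(17, 11)

Repeated addition: build up to 5Q.
2Q: tangent at (17, 11): λ = (3·17² + 22)/(2·11) ≡ 15/22. 22⁻¹ ≡ 22 (mod 23) since 22·22 = 484 ≡ 1, so λ ≡ 15·22 ≡ 8.
  x = λ² - 17 - 17 = 64 - 34 ≡ 7; y = λ·(17 - 7) - 11 ≡ 0. → (7, 0)
3Q: (7, 0) + (17, 11). λ = (11 - 0)/(17 - 7) ≡ 11/10 mod 23. 10⁻¹ ≡ 7 (mod 23), so λ ≡ 8.
  x = λ² - 7 - 17 = 64 - 24 ≡ 17; y = λ·(7 - 17) - 0 ≡ 12. → (17, 12)
4Q: (17, 12) + (17, 11): same x and y₁ ≡ -y₂, so the sum is O.
5Q: O + (17, 11) = (17, 11) (identity).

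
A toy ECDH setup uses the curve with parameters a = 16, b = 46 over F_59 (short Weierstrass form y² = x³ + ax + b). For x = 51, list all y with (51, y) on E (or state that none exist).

none

x³ + 16x + 46 = 133513 ≡ 55 (mod 59).
55 is a non-residue mod 59; no y exists.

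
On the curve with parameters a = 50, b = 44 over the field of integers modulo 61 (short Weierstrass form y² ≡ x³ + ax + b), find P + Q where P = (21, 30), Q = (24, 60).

(55, 57)

(21, 30) + (24, 60). λ = (60 - 30)/(24 - 21) ≡ 30/3 mod 61. 3⁻¹ ≡ 41 (mod 61), so λ ≡ 10.
  x = λ² - 21 - 24 = 100 - 45 ≡ 55; y = λ·(21 - 55) - 30 ≡ 57. → (55, 57)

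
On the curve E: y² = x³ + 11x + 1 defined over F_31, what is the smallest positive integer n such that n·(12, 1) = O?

5

2P: tangent at (12, 1): λ = (3·12² + 11)/(2·1) ≡ 9/2. 2⁻¹ ≡ 16 (mod 31), so λ ≡ 9·16 ≡ 20.
  x = λ² - 12 - 12 = 400 - 24 ≡ 4; y = λ·(12 - 4) - 1 ≡ 4. → (4, 4)
3P: (4, 4) + (12, 1). λ = (1 - 4)/(12 - 4) ≡ 28/8 mod 31. 8⁻¹ ≡ 4 (mod 31) since 8·4 = 32 ≡ 1, so λ ≡ 19.
  x = λ² - 4 - 12 = 361 - 16 ≡ 4; y = λ·(4 - 4) - 4 ≡ 27. → (4, 27)
4P: (4, 27) + (12, 1). λ = (1 - 27)/(12 - 4) ≡ 5/8 mod 31. 8⁻¹ ≡ 4 (mod 31) since 8·4 = 32 ≡ 1, so λ ≡ 20.
  x = λ² - 4 - 12 = 400 - 16 ≡ 12; y = λ·(4 - 12) - 27 ≡ 30. → (12, 30)
5P: (12, 30) + (12, 1): same x and y₁ ≡ -y₂, so the sum is O.
5P = O, so the order is 5.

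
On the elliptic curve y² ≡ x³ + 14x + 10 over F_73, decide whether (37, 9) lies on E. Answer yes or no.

y² = 9² ≡ 8; x³ + 14x + 10 = 51181 ≡ 8 (mod 73). 8 = 8.

yes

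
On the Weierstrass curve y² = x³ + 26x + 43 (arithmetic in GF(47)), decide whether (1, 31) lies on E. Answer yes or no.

y² = 31² ≡ 21; x³ + 26x + 43 = 70 ≡ 23 (mod 47). 21 ≠ 23.

no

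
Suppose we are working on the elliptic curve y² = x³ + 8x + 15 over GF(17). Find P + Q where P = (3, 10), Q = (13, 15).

(14, 10)

(3, 10) + (13, 15). λ = (15 - 10)/(13 - 3) ≡ 5/10 mod 17. 10⁻¹ ≡ 12 (mod 17) since 10·12 = 120 ≡ 1, so λ ≡ 9.
  x = λ² - 3 - 13 = 81 - 16 ≡ 14; y = λ·(3 - 14) - 10 ≡ 10. → (14, 10)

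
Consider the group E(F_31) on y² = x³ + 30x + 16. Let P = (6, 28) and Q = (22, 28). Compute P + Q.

(6, 28) + (22, 28). λ = (28 - 28)/(22 - 6) ≡ 0/16 mod 31. 16⁻¹ ≡ 2 (mod 31) since 16·2 = 32 ≡ 1, so λ ≡ 0.
  x = λ² - 6 - 22 = 0 - 28 ≡ 3; y = λ·(6 - 3) - 28 ≡ 3. → (3, 3)

(3, 3)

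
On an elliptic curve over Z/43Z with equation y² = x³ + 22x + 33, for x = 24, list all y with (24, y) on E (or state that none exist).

x³ + 22x + 33 = 14385 ≡ 23 (mod 43).
Square roots of 23 mod 43: 18 and 25 (since 18² = 324 ≡ 23).

18, 25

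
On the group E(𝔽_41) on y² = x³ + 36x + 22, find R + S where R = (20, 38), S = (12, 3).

(20, 38) + (12, 3). λ = (3 - 38)/(12 - 20) ≡ 6/33 mod 41. 33⁻¹ ≡ 5 (mod 41), so λ ≡ 30.
  x = λ² - 20 - 12 = 900 - 32 ≡ 7; y = λ·(20 - 7) - 38 ≡ 24. → (7, 24)

(7, 24)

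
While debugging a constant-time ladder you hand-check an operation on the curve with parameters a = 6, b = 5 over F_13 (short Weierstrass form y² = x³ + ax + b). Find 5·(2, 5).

(5, 2)

Write Q = (2, 5).
Double-and-add on 5 = (101)₂. Start with Q = (2, 5) for the leading 1-bit.
double: tangent at (2, 5): λ = (3·2² + 6)/(2·5) ≡ 5/10. 10⁻¹ ≡ 4 (mod 13) since 10·4 = 40 ≡ 1, so λ ≡ 5·4 ≡ 7.
  x = λ² - 2 - 2 = 49 - 4 ≡ 6; y = λ·(2 - 6) - 5 ≡ 6. → (6, 6)
double: tangent at (6, 6): λ = (3·6² + 6)/(2·6) ≡ 10/12. 12⁻¹ ≡ 12 (mod 13), so λ ≡ 10·12 ≡ 3.
  x = λ² - 6 - 6 = 9 - 12 ≡ 10; y = λ·(6 - 10) - 6 ≡ 8. → (10, 8)
add Q: (10, 8) + (2, 5). λ = (5 - 8)/(2 - 10) ≡ 10/5 mod 13. 5⁻¹ ≡ 8 (mod 13) since 5·8 = 40 ≡ 1, so λ ≡ 2.
  x = λ² - 10 - 2 = 4 - 12 ≡ 5; y = λ·(10 - 5) - 8 ≡ 2. → (5, 2)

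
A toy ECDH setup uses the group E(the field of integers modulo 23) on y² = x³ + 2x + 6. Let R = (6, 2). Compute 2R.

tangent at (6, 2): λ = (3·6² + 2)/(2·2) ≡ 18/4. 4⁻¹ ≡ 6 (mod 23), so λ ≡ 18·6 ≡ 16.
  x = λ² - 6 - 6 = 256 - 12 ≡ 14; y = λ·(6 - 14) - 2 ≡ 8. → (14, 8)

(14, 8)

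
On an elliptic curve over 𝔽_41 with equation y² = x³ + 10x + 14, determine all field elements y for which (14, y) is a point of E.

none

x³ + 10x + 14 = 2898 ≡ 28 (mod 41).
28 is a non-residue mod 41; no y exists.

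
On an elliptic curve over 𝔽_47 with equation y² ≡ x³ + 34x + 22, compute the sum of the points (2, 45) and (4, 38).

(18, 11)

(2, 45) + (4, 38). λ = (38 - 45)/(4 - 2) ≡ 40/2 mod 47. 2⁻¹ ≡ 24 (mod 47) since 2·24 = 48 ≡ 1, so λ ≡ 20.
  x = λ² - 2 - 4 = 400 - 6 ≡ 18; y = λ·(2 - 18) - 45 ≡ 11. → (18, 11)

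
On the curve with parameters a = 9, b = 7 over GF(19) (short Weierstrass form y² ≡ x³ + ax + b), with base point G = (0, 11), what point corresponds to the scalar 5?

Double-and-add on 5 = (101)₂. Start with G = (0, 11) for the leading 1-bit.
double: tangent at (0, 11): λ = (3·0² + 9)/(2·11) ≡ 9/3. 3⁻¹ ≡ 13 (mod 19), so λ ≡ 9·13 ≡ 3.
  x = λ² - 0 - 0 = 9 - 0 ≡ 9; y = λ·(0 - 9) - 11 ≡ 0. → (9, 0)
double: (9, 0) + (9, 0): same x and y₁ ≡ -y₂, so the sum is O.
add G: O + (0, 11) = (0, 11) (identity).

(0, 11)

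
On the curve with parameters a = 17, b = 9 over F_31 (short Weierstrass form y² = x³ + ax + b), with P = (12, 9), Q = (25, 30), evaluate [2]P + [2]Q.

(0, 28)

First 2P:
Repeated addition: build up to 2P.
2P: tangent at (12, 9): λ = (3·12² + 17)/(2·9) ≡ 15/18. 18⁻¹ ≡ 19 (mod 31) since 18·19 = 342 ≡ 1, so λ ≡ 15·19 ≡ 6.
  x = λ² - 12 - 12 = 36 - 24 ≡ 12; y = λ·(12 - 12) - 9 ≡ 22. → (12, 22)
2P = (12, 22).
Next 2Q:
Repeated addition: build up to 2Q.
2Q: tangent at (25, 30): λ = (3·25² + 17)/(2·30) ≡ 1/29. 29⁻¹ ≡ 15 (mod 31), so λ ≡ 1·15 ≡ 15.
  x = λ² - 25 - 25 = 225 - 50 ≡ 20; y = λ·(25 - 20) - 30 ≡ 14. → (20, 14)
2Q = (20, 14).
Finally 2P + 2Q:
(12, 22) + (20, 14). λ = (14 - 22)/(20 - 12) ≡ 23/8 mod 31. 8⁻¹ ≡ 4 (mod 31), so λ ≡ 30.
  x = λ² - 12 - 20 = 900 - 32 ≡ 0; y = λ·(12 - 0) - 22 ≡ 28. → (0, 28)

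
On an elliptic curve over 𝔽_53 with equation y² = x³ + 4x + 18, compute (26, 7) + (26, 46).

O

The two points share x = 26 and their y-coordinates satisfy 7 + 46 ≡ 0 (mod 53), so they are inverses. Their sum is the point at infinity.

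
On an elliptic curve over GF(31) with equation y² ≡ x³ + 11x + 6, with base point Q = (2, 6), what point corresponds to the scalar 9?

Repeated addition: build up to 9Q.
2Q: tangent at (2, 6): λ = (3·2² + 11)/(2·6) ≡ 23/12. 12⁻¹ ≡ 13 (mod 31), so λ ≡ 23·13 ≡ 20.
  x = λ² - 2 - 2 = 400 - 4 ≡ 24; y = λ·(2 - 24) - 6 ≡ 19. → (24, 19)
3Q: (24, 19) + (2, 6). λ = (6 - 19)/(2 - 24) ≡ 18/9 mod 31. 9⁻¹ ≡ 7 (mod 31) since 9·7 = 63 ≡ 1, so λ ≡ 2.
  x = λ² - 24 - 2 = 4 - 26 ≡ 9; y = λ·(24 - 9) - 19 ≡ 11. → (9, 11)
4Q: (9, 11) + (2, 6). λ = (6 - 11)/(2 - 9) ≡ 26/24 mod 31. 24⁻¹ ≡ 22 (mod 31), so λ ≡ 14.
  x = λ² - 9 - 2 = 196 - 11 ≡ 30; y = λ·(9 - 30) - 11 ≡ 5. → (30, 5)
5Q: (30, 5) + (2, 6). λ = (6 - 5)/(2 - 30) ≡ 1/3 mod 31. 3⁻¹ ≡ 21 (mod 31) since 3·21 = 63 ≡ 1, so λ ≡ 21.
  x = λ² - 30 - 2 = 441 - 32 ≡ 6; y = λ·(30 - 6) - 5 ≡ 3. → (6, 3)
6Q: (6, 3) + (2, 6). λ = (6 - 3)/(2 - 6) ≡ 3/27 mod 31. 27⁻¹ ≡ 23 (mod 31) since 27·23 = 621 ≡ 1, so λ ≡ 7.
  x = λ² - 6 - 2 = 49 - 8 ≡ 10; y = λ·(6 - 10) - 3 ≡ 0. → (10, 0)
7Q: (10, 0) + (2, 6). λ = (6 - 0)/(2 - 10) ≡ 6/23 mod 31. 23⁻¹ ≡ 27 (mod 31), so λ ≡ 7.
  x = λ² - 10 - 2 = 49 - 12 ≡ 6; y = λ·(10 - 6) - 0 ≡ 28. → (6, 28)
8Q: (6, 28) + (2, 6). λ = (6 - 28)/(2 - 6) ≡ 9/27 mod 31. 27⁻¹ ≡ 23 (mod 31), so λ ≡ 21.
  x = λ² - 6 - 2 = 441 - 8 ≡ 30; y = λ·(6 - 30) - 28 ≡ 26. → (30, 26)
9Q: (30, 26) + (2, 6). λ = (6 - 26)/(2 - 30) ≡ 11/3 mod 31. 3⁻¹ ≡ 21 (mod 31), so λ ≡ 14.
  x = λ² - 30 - 2 = 196 - 32 ≡ 9; y = λ·(30 - 9) - 26 ≡ 20. → (9, 20)

(9, 20)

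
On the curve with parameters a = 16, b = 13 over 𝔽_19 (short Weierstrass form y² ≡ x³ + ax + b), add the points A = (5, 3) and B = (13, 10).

(8, 11)

(5, 3) + (13, 10). λ = (10 - 3)/(13 - 5) ≡ 7/8 mod 19. 8⁻¹ ≡ 12 (mod 19) since 8·12 = 96 ≡ 1, so λ ≡ 8.
  x = λ² - 5 - 13 = 64 - 18 ≡ 8; y = λ·(5 - 8) - 3 ≡ 11. → (8, 11)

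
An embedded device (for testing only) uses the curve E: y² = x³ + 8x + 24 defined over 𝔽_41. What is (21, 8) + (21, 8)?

(31, 16)

tangent at (21, 8): λ = (3·21² + 8)/(2·8) ≡ 19/16. 16⁻¹ ≡ 18 (mod 41), so λ ≡ 19·18 ≡ 14.
  x = λ² - 21 - 21 = 196 - 42 ≡ 31; y = λ·(21 - 31) - 8 ≡ 16. → (31, 16)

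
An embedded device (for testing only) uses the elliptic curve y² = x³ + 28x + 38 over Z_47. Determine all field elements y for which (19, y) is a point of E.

x³ + 28x + 38 = 7429 ≡ 3 (mod 47).
Square roots of 3 mod 47: 12 and 35 (since 12² = 144 ≡ 3).

12, 35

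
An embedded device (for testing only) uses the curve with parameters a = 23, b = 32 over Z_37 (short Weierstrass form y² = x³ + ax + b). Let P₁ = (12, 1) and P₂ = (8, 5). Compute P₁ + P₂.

(12, 1) + (8, 5). λ = (5 - 1)/(8 - 12) ≡ 4/33 mod 37. 33⁻¹ ≡ 9 (mod 37), so λ ≡ 36.
  x = λ² - 12 - 8 = 1296 - 20 ≡ 18; y = λ·(12 - 18) - 1 ≡ 5. → (18, 5)

(18, 5)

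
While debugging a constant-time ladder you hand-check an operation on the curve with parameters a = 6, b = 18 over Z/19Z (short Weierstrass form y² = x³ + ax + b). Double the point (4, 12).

(3, 14)

tangent at (4, 12): λ = (3·4² + 6)/(2·12) ≡ 16/5. 5⁻¹ ≡ 4 (mod 19), so λ ≡ 16·4 ≡ 7.
  x = λ² - 4 - 4 = 49 - 8 ≡ 3; y = λ·(4 - 3) - 12 ≡ 14. → (3, 14)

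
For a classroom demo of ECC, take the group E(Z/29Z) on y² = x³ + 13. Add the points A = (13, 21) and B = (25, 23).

(16, 22)

(13, 21) + (25, 23). λ = (23 - 21)/(25 - 13) ≡ 2/12 mod 29. 12⁻¹ ≡ 17 (mod 29), so λ ≡ 5.
  x = λ² - 13 - 25 = 25 - 38 ≡ 16; y = λ·(13 - 16) - 21 ≡ 22. → (16, 22)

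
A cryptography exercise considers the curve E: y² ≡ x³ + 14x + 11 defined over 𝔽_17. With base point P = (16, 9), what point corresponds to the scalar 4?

(9, 4)

Double-and-add on 4 = (100)₂. Start with P = (16, 9) for the leading 1-bit.
double: tangent at (16, 9): λ = (3·16² + 14)/(2·9) ≡ 0/1. 1⁻¹ ≡ 1 (mod 17), so λ ≡ 0·1 ≡ 0.
  x = λ² - 16 - 16 = 0 - 32 ≡ 2; y = λ·(16 - 2) - 9 ≡ 8. → (2, 8)
double: tangent at (2, 8): λ = (3·2² + 14)/(2·8) ≡ 9/16. 16⁻¹ ≡ 16 (mod 17), so λ ≡ 9·16 ≡ 8.
  x = λ² - 2 - 2 = 64 - 4 ≡ 9; y = λ·(2 - 9) - 8 ≡ 4. → (9, 4)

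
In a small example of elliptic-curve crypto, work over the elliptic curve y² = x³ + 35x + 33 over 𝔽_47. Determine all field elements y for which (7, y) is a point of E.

none

x³ + 35x + 33 = 621 ≡ 10 (mod 47).
10 is a non-residue mod 47; no y exists.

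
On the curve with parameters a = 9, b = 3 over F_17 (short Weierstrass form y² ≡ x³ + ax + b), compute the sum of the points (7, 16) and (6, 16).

(7, 16) + (6, 16). λ = (16 - 16)/(6 - 7) ≡ 0/16 mod 17. 16⁻¹ ≡ 16 (mod 17), so λ ≡ 0.
  x = λ² - 7 - 6 = 0 - 13 ≡ 4; y = λ·(7 - 4) - 16 ≡ 1. → (4, 1)

(4, 1)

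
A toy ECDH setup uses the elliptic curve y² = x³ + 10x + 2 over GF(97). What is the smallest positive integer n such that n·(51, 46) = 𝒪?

2P: tangent at (51, 46): λ = (3·51² + 10)/(2·46) ≡ 53/92. 92⁻¹ ≡ 58 (mod 97), so λ ≡ 53·58 ≡ 67.
  x = λ² - 51 - 51 = 4489 - 102 ≡ 22; y = λ·(51 - 22) - 46 ≡ 54. → (22, 54)
3P: (22, 54) + (51, 46). λ = (46 - 54)/(51 - 22) ≡ 89/29 mod 97. 29⁻¹ ≡ 87 (mod 97), so λ ≡ 80.
  x = λ² - 22 - 51 = 6400 - 73 ≡ 22; y = λ·(22 - 22) - 54 ≡ 43. → (22, 43)
4P: (22, 43) + (51, 46). λ = (46 - 43)/(51 - 22) ≡ 3/29 mod 97. 29⁻¹ ≡ 87 (mod 97), so λ ≡ 67.
  x = λ² - 22 - 51 = 4489 - 73 ≡ 51; y = λ·(22 - 51) - 43 ≡ 51. → (51, 51)
5P: (51, 51) + (51, 46): same x and y₁ ≡ -y₂, so the sum is 𝒪.
5P = 𝒪, so the order is 5.

5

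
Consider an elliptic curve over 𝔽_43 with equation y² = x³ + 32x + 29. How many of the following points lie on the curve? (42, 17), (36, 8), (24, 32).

(42, 17): 17² ≡ 31, rhs ≡ 39 → off.
(36, 8): 8² ≡ 21, rhs ≡ 21 → on.
(24, 32): 32² ≡ 35, rhs ≡ 1 → off.

1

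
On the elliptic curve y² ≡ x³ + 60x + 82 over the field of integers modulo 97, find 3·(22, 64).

(3, 80)

Write G = (22, 64).
Repeated addition: build up to 3G.
2G: tangent at (22, 64): λ = (3·22² + 60)/(2·64) ≡ 57/31. 31⁻¹ ≡ 72 (mod 97) since 31·72 = 2232 ≡ 1, so λ ≡ 57·72 ≡ 30.
  x = λ² - 22 - 22 = 900 - 44 ≡ 80; y = λ·(22 - 80) - 64 ≡ 39. → (80, 39)
3G: (80, 39) + (22, 64). λ = (64 - 39)/(22 - 80) ≡ 25/39 mod 97. 39⁻¹ ≡ 5 (mod 97), so λ ≡ 28.
  x = λ² - 80 - 22 = 784 - 102 ≡ 3; y = λ·(80 - 3) - 39 ≡ 80. → (3, 80)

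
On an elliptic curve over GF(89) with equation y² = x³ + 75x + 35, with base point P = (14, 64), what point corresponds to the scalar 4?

Repeated addition: build up to 4P.
2P: tangent at (14, 64): λ = (3·14² + 75)/(2·64) ≡ 40/39. 39⁻¹ ≡ 16 (mod 89), so λ ≡ 40·16 ≡ 17.
  x = λ² - 14 - 14 = 289 - 28 ≡ 83; y = λ·(14 - 83) - 64 ≡ 9. → (83, 9)
3P: (83, 9) + (14, 64). λ = (64 - 9)/(14 - 83) ≡ 55/20 mod 89. 20⁻¹ ≡ 49 (mod 89), so λ ≡ 25.
  x = λ² - 83 - 14 = 625 - 97 ≡ 83; y = λ·(83 - 83) - 9 ≡ 80. → (83, 80)
4P: (83, 80) + (14, 64). λ = (64 - 80)/(14 - 83) ≡ 73/20 mod 89. 20⁻¹ ≡ 49 (mod 89), so λ ≡ 17.
  x = λ² - 83 - 14 = 289 - 97 ≡ 14; y = λ·(83 - 14) - 80 ≡ 25. → (14, 25)

(14, 25)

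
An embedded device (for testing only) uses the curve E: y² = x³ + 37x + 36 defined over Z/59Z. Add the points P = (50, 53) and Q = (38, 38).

(50, 6)

(50, 53) + (38, 38). λ = (38 - 53)/(38 - 50) ≡ 44/47 mod 59. 47⁻¹ ≡ 54 (mod 59), so λ ≡ 16.
  x = λ² - 50 - 38 = 256 - 88 ≡ 50; y = λ·(50 - 50) - 53 ≡ 6. → (50, 6)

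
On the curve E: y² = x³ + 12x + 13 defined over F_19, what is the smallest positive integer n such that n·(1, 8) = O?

2P: tangent at (1, 8): λ = (3·1² + 12)/(2·8) ≡ 15/16. 16⁻¹ ≡ 6 (mod 19) since 16·6 = 96 ≡ 1, so λ ≡ 15·6 ≡ 14.
  x = λ² - 1 - 1 = 196 - 2 ≡ 4; y = λ·(1 - 4) - 8 ≡ 7. → (4, 7)
3P: (4, 7) + (1, 8). λ = (8 - 7)/(1 - 4) ≡ 1/16 mod 19. 16⁻¹ ≡ 6 (mod 19), so λ ≡ 6.
  x = λ² - 4 - 1 = 36 - 5 ≡ 12; y = λ·(4 - 12) - 7 ≡ 2. → (12, 2)
4P: (12, 2) + (1, 8). λ = (8 - 2)/(1 - 12) ≡ 6/8 mod 19. 8⁻¹ ≡ 12 (mod 19), so λ ≡ 15.
  x = λ² - 12 - 1 = 225 - 13 ≡ 3; y = λ·(12 - 3) - 2 ≡ 0. → (3, 0)
5P: (3, 0) + (1, 8). λ = (8 - 0)/(1 - 3) ≡ 8/17 mod 19. 17⁻¹ ≡ 9 (mod 19), so λ ≡ 15.
  x = λ² - 3 - 1 = 225 - 4 ≡ 12; y = λ·(3 - 12) - 0 ≡ 17. → (12, 17)
6P: (12, 17) + (1, 8). λ = (8 - 17)/(1 - 12) ≡ 10/8 mod 19. 8⁻¹ ≡ 12 (mod 19) since 8·12 = 96 ≡ 1, so λ ≡ 6.
  x = λ² - 12 - 1 = 36 - 13 ≡ 4; y = λ·(12 - 4) - 17 ≡ 12. → (4, 12)
7P: (4, 12) + (1, 8). λ = (8 - 12)/(1 - 4) ≡ 15/16 mod 19. 16⁻¹ ≡ 6 (mod 19), so λ ≡ 14.
  x = λ² - 4 - 1 = 196 - 5 ≡ 1; y = λ·(4 - 1) - 12 ≡ 11. → (1, 11)
8P: (1, 11) + (1, 8): same x and y₁ ≡ -y₂, so the sum is O.
8P = O, so the order is 8.

8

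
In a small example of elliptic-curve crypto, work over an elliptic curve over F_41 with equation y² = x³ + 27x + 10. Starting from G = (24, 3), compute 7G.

(3, 35)

Repeated addition: build up to 7G.
2G: tangent at (24, 3): λ = (3·24² + 27)/(2·3) ≡ 33/6. 6⁻¹ ≡ 7 (mod 41), so λ ≡ 33·7 ≡ 26.
  x = λ² - 24 - 24 = 676 - 48 ≡ 13; y = λ·(24 - 13) - 3 ≡ 37. → (13, 37)
3G: (13, 37) + (24, 3). λ = (3 - 37)/(24 - 13) ≡ 7/11 mod 41. 11⁻¹ ≡ 15 (mod 41) since 11·15 = 165 ≡ 1, so λ ≡ 23.
  x = λ² - 13 - 24 = 529 - 37 ≡ 0; y = λ·(13 - 0) - 37 ≡ 16. → (0, 16)
4G: (0, 16) + (24, 3). λ = (3 - 16)/(24 - 0) ≡ 28/24 mod 41. 24⁻¹ ≡ 12 (mod 41), so λ ≡ 8.
  x = λ² - 0 - 24 = 64 - 24 ≡ 40; y = λ·(0 - 40) - 16 ≡ 33. → (40, 33)
5G: (40, 33) + (24, 3). λ = (3 - 33)/(24 - 40) ≡ 11/25 mod 41. 25⁻¹ ≡ 23 (mod 41), so λ ≡ 7.
  x = λ² - 40 - 24 = 49 - 64 ≡ 26; y = λ·(40 - 26) - 33 ≡ 24. → (26, 24)
6G: (26, 24) + (24, 3). λ = (3 - 24)/(24 - 26) ≡ 20/39 mod 41. 39⁻¹ ≡ 20 (mod 41) since 39·20 = 780 ≡ 1, so λ ≡ 31.
  x = λ² - 26 - 24 = 961 - 50 ≡ 9; y = λ·(26 - 9) - 24 ≡ 11. → (9, 11)
7G: (9, 11) + (24, 3). λ = (3 - 11)/(24 - 9) ≡ 33/15 mod 41. 15⁻¹ ≡ 11 (mod 41) since 15·11 = 165 ≡ 1, so λ ≡ 35.
  x = λ² - 9 - 24 = 1225 - 33 ≡ 3; y = λ·(9 - 3) - 11 ≡ 35. → (3, 35)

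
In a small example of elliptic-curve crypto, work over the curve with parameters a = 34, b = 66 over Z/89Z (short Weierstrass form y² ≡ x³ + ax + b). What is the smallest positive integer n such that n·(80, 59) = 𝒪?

5

2P: tangent at (80, 59): λ = (3·80² + 34)/(2·59) ≡ 10/29. 29⁻¹ ≡ 43 (mod 89) since 29·43 = 1247 ≡ 1, so λ ≡ 10·43 ≡ 74.
  x = λ² - 80 - 80 = 5476 - 160 ≡ 65; y = λ·(80 - 65) - 59 ≡ 72. → (65, 72)
3P: (65, 72) + (80, 59). λ = (59 - 72)/(80 - 65) ≡ 76/15 mod 89. 15⁻¹ ≡ 6 (mod 89), so λ ≡ 11.
  x = λ² - 65 - 80 = 121 - 145 ≡ 65; y = λ·(65 - 65) - 72 ≡ 17. → (65, 17)
4P: (65, 17) + (80, 59). λ = (59 - 17)/(80 - 65) ≡ 42/15 mod 89. 15⁻¹ ≡ 6 (mod 89), so λ ≡ 74.
  x = λ² - 65 - 80 = 5476 - 145 ≡ 80; y = λ·(65 - 80) - 17 ≡ 30. → (80, 30)
5P: (80, 30) + (80, 59): same x and y₁ ≡ -y₂, so the sum is 𝒪.
5P = 𝒪, so the order is 5.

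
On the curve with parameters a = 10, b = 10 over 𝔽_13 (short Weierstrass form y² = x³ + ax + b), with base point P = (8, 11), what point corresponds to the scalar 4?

Repeated addition: build up to 4P.
2P: tangent at (8, 11): λ = (3·8² + 10)/(2·11) ≡ 7/9. 9⁻¹ ≡ 3 (mod 13) since 9·3 = 27 ≡ 1, so λ ≡ 7·3 ≡ 8.
  x = λ² - 8 - 8 = 64 - 16 ≡ 9; y = λ·(8 - 9) - 11 ≡ 7. → (9, 7)
3P: (9, 7) + (8, 11). λ = (11 - 7)/(8 - 9) ≡ 4/12 mod 13. 12⁻¹ ≡ 12 (mod 13) since 12·12 = 144 ≡ 1, so λ ≡ 9.
  x = λ² - 9 - 8 = 81 - 17 ≡ 12; y = λ·(9 - 12) - 7 ≡ 5. → (12, 5)
4P: (12, 5) + (8, 11). λ = (11 - 5)/(8 - 12) ≡ 6/9 mod 13. 9⁻¹ ≡ 3 (mod 13) since 9·3 = 27 ≡ 1, so λ ≡ 5.
  x = λ² - 12 - 8 = 25 - 20 ≡ 5; y = λ·(12 - 5) - 5 ≡ 4. → (5, 4)

(5, 4)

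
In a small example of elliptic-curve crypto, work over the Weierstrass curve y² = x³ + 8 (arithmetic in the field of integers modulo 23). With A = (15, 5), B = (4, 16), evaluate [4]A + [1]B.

First 4A:
Repeated addition: build up to 4A.
2A: tangent at (15, 5): λ = (3·15² + 0)/(2·5) ≡ 8/10. 10⁻¹ ≡ 7 (mod 23), so λ ≡ 8·7 ≡ 10.
  x = λ² - 15 - 15 = 100 - 30 ≡ 1; y = λ·(15 - 1) - 5 ≡ 20. → (1, 20)
3A: (1, 20) + (15, 5). λ = (5 - 20)/(15 - 1) ≡ 8/14 mod 23. 14⁻¹ ≡ 5 (mod 23), so λ ≡ 17.
  x = λ² - 1 - 15 = 289 - 16 ≡ 20; y = λ·(1 - 20) - 20 ≡ 2. → (20, 2)
4A: (20, 2) + (15, 5). λ = (5 - 2)/(15 - 20) ≡ 3/18 mod 23. 18⁻¹ ≡ 9 (mod 23), so λ ≡ 4.
  x = λ² - 20 - 15 = 16 - 35 ≡ 4; y = λ·(20 - 4) - 2 ≡ 16. → (4, 16)
4A = (4, 16).
Finally 4A + B:
tangent at (4, 16): λ = (3·4² + 0)/(2·16) ≡ 2/9. 9⁻¹ ≡ 18 (mod 23) since 9·18 = 162 ≡ 1, so λ ≡ 2·18 ≡ 13.
  x = λ² - 4 - 4 = 169 - 8 ≡ 0; y = λ·(4 - 0) - 16 ≡ 13. → (0, 13)

(0, 13)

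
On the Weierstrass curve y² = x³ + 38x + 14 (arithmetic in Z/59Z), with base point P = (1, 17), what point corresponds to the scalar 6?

Repeated addition: build up to 6P.
2P: tangent at (1, 17): λ = (3·1² + 38)/(2·17) ≡ 41/34. 34⁻¹ ≡ 33 (mod 59), so λ ≡ 41·33 ≡ 55.
  x = λ² - 1 - 1 = 3025 - 2 ≡ 14; y = λ·(1 - 14) - 17 ≡ 35. → (14, 35)
3P: (14, 35) + (1, 17). λ = (17 - 35)/(1 - 14) ≡ 41/46 mod 59. 46⁻¹ ≡ 9 (mod 59) since 46·9 = 414 ≡ 1, so λ ≡ 15.
  x = λ² - 14 - 1 = 225 - 15 ≡ 33; y = λ·(14 - 33) - 35 ≡ 34. → (33, 34)
4P: (33, 34) + (1, 17). λ = (17 - 34)/(1 - 33) ≡ 42/27 mod 59. 27⁻¹ ≡ 35 (mod 59), so λ ≡ 54.
  x = λ² - 33 - 1 = 2916 - 34 ≡ 50; y = λ·(33 - 50) - 34 ≡ 51. → (50, 51)
5P: (50, 51) + (1, 17). λ = (17 - 51)/(1 - 50) ≡ 25/10 mod 59. 10⁻¹ ≡ 6 (mod 59) since 10·6 = 60 ≡ 1, so λ ≡ 32.
  x = λ² - 50 - 1 = 1024 - 51 ≡ 29; y = λ·(50 - 29) - 51 ≡ 31. → (29, 31)
6P: (29, 31) + (1, 17). λ = (17 - 31)/(1 - 29) ≡ 45/31 mod 59. 31⁻¹ ≡ 40 (mod 59), so λ ≡ 30.
  x = λ² - 29 - 1 = 900 - 30 ≡ 44; y = λ·(29 - 44) - 31 ≡ 50. → (44, 50)

(44, 50)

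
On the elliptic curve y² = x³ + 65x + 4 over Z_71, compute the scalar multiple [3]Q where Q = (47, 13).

Repeated addition: build up to 3Q.
2Q: tangent at (47, 13): λ = (3·47² + 65)/(2·13) ≡ 18/26. 26⁻¹ ≡ 41 (mod 71), so λ ≡ 18·41 ≡ 28.
  x = λ² - 47 - 47 = 784 - 94 ≡ 51; y = λ·(47 - 51) - 13 ≡ 17. → (51, 17)
3Q: (51, 17) + (47, 13). λ = (13 - 17)/(47 - 51) ≡ 67/67 mod 71. 67⁻¹ ≡ 53 (mod 71) since 67·53 = 3551 ≡ 1, so λ ≡ 1.
  x = λ² - 51 - 47 = 1 - 98 ≡ 45; y = λ·(51 - 45) - 17 ≡ 60. → (45, 60)

(45, 60)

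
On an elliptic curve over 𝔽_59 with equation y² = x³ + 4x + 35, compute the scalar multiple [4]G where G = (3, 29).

(57, 45)

Double-and-add on 4 = (100)₂. Start with G = (3, 29) for the leading 1-bit.
double: tangent at (3, 29): λ = (3·3² + 4)/(2·29) ≡ 31/58. 58⁻¹ ≡ 58 (mod 59), so λ ≡ 31·58 ≡ 28.
  x = λ² - 3 - 3 = 784 - 6 ≡ 11; y = λ·(3 - 11) - 29 ≡ 42. → (11, 42)
double: tangent at (11, 42): λ = (3·11² + 4)/(2·42) ≡ 13/25. 25⁻¹ ≡ 26 (mod 59), so λ ≡ 13·26 ≡ 43.
  x = λ² - 11 - 11 = 1849 - 22 ≡ 57; y = λ·(11 - 57) - 42 ≡ 45. → (57, 45)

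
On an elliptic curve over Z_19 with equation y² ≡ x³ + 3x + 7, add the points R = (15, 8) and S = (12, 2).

(15, 8) + (12, 2). λ = (2 - 8)/(12 - 15) ≡ 13/16 mod 19. 16⁻¹ ≡ 6 (mod 19), so λ ≡ 2.
  x = λ² - 15 - 12 = 4 - 27 ≡ 15; y = λ·(15 - 15) - 8 ≡ 11. → (15, 11)

(15, 11)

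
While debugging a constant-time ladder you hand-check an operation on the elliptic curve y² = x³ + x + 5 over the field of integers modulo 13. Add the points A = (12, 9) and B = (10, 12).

(3, 10)

(12, 9) + (10, 12). λ = (12 - 9)/(10 - 12) ≡ 3/11 mod 13. 11⁻¹ ≡ 6 (mod 13), so λ ≡ 5.
  x = λ² - 12 - 10 = 25 - 22 ≡ 3; y = λ·(12 - 3) - 9 ≡ 10. → (3, 10)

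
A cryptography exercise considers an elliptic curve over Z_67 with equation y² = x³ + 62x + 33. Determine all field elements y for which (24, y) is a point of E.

none

x³ + 62x + 33 = 15345 ≡ 2 (mod 67).
2 is a non-residue mod 67; no y exists.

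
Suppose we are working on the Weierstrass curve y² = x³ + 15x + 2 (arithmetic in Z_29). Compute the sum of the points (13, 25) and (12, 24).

(13, 25) + (12, 24). λ = (24 - 25)/(12 - 13) ≡ 28/28 mod 29. 28⁻¹ ≡ 28 (mod 29), so λ ≡ 1.
  x = λ² - 13 - 12 = 1 - 25 ≡ 5; y = λ·(13 - 5) - 25 ≡ 12. → (5, 12)

(5, 12)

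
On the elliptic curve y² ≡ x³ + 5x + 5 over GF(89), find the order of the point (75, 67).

11

2P: tangent at (75, 67): λ = (3·75² + 5)/(2·67) ≡ 59/45. 45⁻¹ ≡ 2 (mod 89), so λ ≡ 59·2 ≡ 29.
  x = λ² - 75 - 75 = 841 - 150 ≡ 68; y = λ·(75 - 68) - 67 ≡ 47. → (68, 47)
3P: (68, 47) + (75, 67). λ = (67 - 47)/(75 - 68) ≡ 20/7 mod 89. 7⁻¹ ≡ 51 (mod 89), so λ ≡ 41.
  x = λ² - 68 - 75 = 1681 - 143 ≡ 25; y = λ·(68 - 25) - 47 ≡ 25. → (25, 25)
4P: (25, 25) + (75, 67). λ = (67 - 25)/(75 - 25) ≡ 42/50 mod 89. 50⁻¹ ≡ 73 (mod 89), so λ ≡ 40.
  x = λ² - 25 - 75 = 1600 - 100 ≡ 76; y = λ·(25 - 76) - 25 ≡ 71. → (76, 71)
5P: (76, 71) + (75, 67). λ = (67 - 71)/(75 - 76) ≡ 85/88 mod 89. 88⁻¹ ≡ 88 (mod 89), so λ ≡ 4.
  x = λ² - 76 - 75 = 16 - 151 ≡ 43; y = λ·(76 - 43) - 71 ≡ 61. → (43, 61)
6P: (43, 61) + (75, 67). λ = (67 - 61)/(75 - 43) ≡ 6/32 mod 89. 32⁻¹ ≡ 64 (mod 89), so λ ≡ 28.
  x = λ² - 43 - 75 = 784 - 118 ≡ 43; y = λ·(43 - 43) - 61 ≡ 28. → (43, 28)
7P: (43, 28) + (75, 67). λ = (67 - 28)/(75 - 43) ≡ 39/32 mod 89. 32⁻¹ ≡ 64 (mod 89) since 32·64 = 2048 ≡ 1, so λ ≡ 4.
  x = λ² - 43 - 75 = 16 - 118 ≡ 76; y = λ·(43 - 76) - 28 ≡ 18. → (76, 18)
8P: (76, 18) + (75, 67). λ = (67 - 18)/(75 - 76) ≡ 49/88 mod 89. 88⁻¹ ≡ 88 (mod 89) since 88·88 = 7744 ≡ 1, so λ ≡ 40.
  x = λ² - 76 - 75 = 1600 - 151 ≡ 25; y = λ·(76 - 25) - 18 ≡ 64. → (25, 64)
9P: (25, 64) + (75, 67). λ = (67 - 64)/(75 - 25) ≡ 3/50 mod 89. 50⁻¹ ≡ 73 (mod 89) since 50·73 = 3650 ≡ 1, so λ ≡ 41.
  x = λ² - 25 - 75 = 1681 - 100 ≡ 68; y = λ·(25 - 68) - 64 ≡ 42. → (68, 42)
10P: (68, 42) + (75, 67). λ = (67 - 42)/(75 - 68) ≡ 25/7 mod 89. 7⁻¹ ≡ 51 (mod 89), so λ ≡ 29.
  x = λ² - 68 - 75 = 841 - 143 ≡ 75; y = λ·(68 - 75) - 42 ≡ 22. → (75, 22)
11P: (75, 22) + (75, 67): same x and y₁ ≡ -y₂, so the sum is O.
11P = O, so the order is 11.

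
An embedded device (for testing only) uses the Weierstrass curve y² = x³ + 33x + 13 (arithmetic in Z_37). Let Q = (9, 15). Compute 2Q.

tangent at (9, 15): λ = (3·9² + 33)/(2·15) ≡ 17/30. 30⁻¹ ≡ 21 (mod 37), so λ ≡ 17·21 ≡ 24.
  x = λ² - 9 - 9 = 576 - 18 ≡ 3; y = λ·(9 - 3) - 15 ≡ 18. → (3, 18)

(3, 18)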